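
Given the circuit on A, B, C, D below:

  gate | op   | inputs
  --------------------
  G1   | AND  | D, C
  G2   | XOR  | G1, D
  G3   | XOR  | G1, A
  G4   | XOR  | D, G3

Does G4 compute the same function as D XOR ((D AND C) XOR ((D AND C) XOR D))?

No

G1 = D AND C
G3 = G1 XOR A = (D AND C) XOR A
G4 = D XOR G3 = D XOR ((D AND C) XOR A)
At A=0, B=0, C=0, D=1: circuit gives 1, formula gives 0.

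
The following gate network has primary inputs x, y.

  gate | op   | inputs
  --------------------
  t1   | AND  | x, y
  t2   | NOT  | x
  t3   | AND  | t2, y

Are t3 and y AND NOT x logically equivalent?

t2 = NOT x
t3 = t2 AND y = NOT x AND y
At x=0, y=0: circuit gives 0, formula gives 0.
At x=0, y=1: circuit gives 1, formula gives 1.
Agrees on all 4 inputs.

Yes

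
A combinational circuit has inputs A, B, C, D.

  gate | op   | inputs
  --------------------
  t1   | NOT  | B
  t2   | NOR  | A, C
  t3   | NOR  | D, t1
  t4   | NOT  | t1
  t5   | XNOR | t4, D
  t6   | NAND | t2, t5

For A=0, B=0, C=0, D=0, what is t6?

t1 = NOT 0 = 1
t2 = 0 NOR 0 = 1
t4 = NOT 1 = 0
t5 = 0 XNOR 0 = 1
t6 = 1 NAND 1 = 0

0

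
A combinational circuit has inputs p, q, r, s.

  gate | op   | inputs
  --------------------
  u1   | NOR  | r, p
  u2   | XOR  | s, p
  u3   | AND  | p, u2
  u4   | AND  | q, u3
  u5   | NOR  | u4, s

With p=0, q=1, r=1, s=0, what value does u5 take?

1

u2 = 0 XOR 0 = 0
u3 = 0 AND 0 = 0
u4 = 1 AND 0 = 0
u5 = 0 NOR 0 = 1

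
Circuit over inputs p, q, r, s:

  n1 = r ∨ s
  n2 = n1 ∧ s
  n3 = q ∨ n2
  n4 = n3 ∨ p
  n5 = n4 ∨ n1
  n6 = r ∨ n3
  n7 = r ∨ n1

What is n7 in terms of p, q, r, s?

r ∨ (r ∨ s)

n1 = r ∨ s
n7 = r ∨ n1 = r ∨ (r ∨ s)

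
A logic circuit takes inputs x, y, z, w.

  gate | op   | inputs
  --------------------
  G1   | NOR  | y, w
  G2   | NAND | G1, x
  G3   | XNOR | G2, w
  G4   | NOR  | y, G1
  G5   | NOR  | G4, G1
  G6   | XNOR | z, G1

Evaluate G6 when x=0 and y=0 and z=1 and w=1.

0

G1 = 0 NOR 1 = 0
G6 = 1 XNOR 0 = 0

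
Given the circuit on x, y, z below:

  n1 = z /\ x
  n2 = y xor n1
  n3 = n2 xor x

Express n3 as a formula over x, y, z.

(y xor (z /\ x)) xor x

n1 = z /\ x
n2 = y xor n1 = y xor (z /\ x)
n3 = n2 xor x = (y xor (z /\ x)) xor x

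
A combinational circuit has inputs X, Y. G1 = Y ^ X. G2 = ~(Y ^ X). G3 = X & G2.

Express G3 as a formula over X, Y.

X & (~(Y ^ X))

G2 = ~(Y ^ X)
G3 = X & G2 = X & (~(Y ^ X))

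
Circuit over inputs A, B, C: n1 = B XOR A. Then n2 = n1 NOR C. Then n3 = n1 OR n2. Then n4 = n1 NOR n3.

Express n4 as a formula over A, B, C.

(B XOR A) NOR ((B XOR A) OR ((B XOR A) NOR C))

n1 = B XOR A
n2 = n1 NOR C = (B XOR A) NOR C
n3 = n1 OR n2 = (B XOR A) OR ((B XOR A) NOR C)
n4 = n1 NOR n3 = (B XOR A) NOR ((B XOR A) OR ((B XOR A) NOR C))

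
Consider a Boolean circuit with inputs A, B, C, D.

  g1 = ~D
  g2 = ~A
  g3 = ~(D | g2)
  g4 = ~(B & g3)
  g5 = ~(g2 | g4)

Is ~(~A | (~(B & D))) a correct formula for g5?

No

g2 = ~A
g3 = ~(D | g2) = ~(D | ~A)
g4 = ~(B & g3) = ~(B & (~(D | ~A)))
g5 = ~(g2 | g4) = ~(~A | (~(B & (~(D | ~A)))))
At A=1, B=1, C=0, D=0: circuit gives 1, formula gives 0.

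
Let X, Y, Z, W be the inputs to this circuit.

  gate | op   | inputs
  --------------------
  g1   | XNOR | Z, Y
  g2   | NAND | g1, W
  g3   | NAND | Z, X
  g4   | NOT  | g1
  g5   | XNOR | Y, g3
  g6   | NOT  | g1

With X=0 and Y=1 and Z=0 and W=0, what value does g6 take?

g1 = 0 XNOR 1 = 0
g6 = NOT 0 = 1

1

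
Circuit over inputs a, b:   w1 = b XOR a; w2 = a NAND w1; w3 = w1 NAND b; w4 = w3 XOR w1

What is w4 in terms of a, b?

((b XOR a) NAND b) XOR (b XOR a)

w1 = b XOR a
w3 = w1 NAND b = (b XOR a) NAND b
w4 = w3 XOR w1 = ((b XOR a) NAND b) XOR (b XOR a)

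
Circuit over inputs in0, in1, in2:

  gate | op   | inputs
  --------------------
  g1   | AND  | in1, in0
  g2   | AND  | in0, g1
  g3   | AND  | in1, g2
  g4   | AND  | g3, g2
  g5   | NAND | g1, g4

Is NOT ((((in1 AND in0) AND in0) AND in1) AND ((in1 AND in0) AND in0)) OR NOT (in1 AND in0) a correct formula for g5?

g1 = in1 AND in0
g2 = in0 AND g1 = in0 AND (in1 AND in0)
g3 = in1 AND g2 = in1 AND (in0 AND (in1 AND in0))
g4 = g3 AND g2 = (in1 AND (in0 AND (in1 AND in0))) AND (in0 AND (in1 AND in0))
g5 = g1 NAND g4 = (in1 AND in0) NAND ((in1 AND (in0 AND (in1 AND in0))) AND (in0 AND (in1 AND in0)))
At in0=1, in1=1, in2=0: circuit gives 0, formula gives 0.
At in0=0, in1=0, in2=0: circuit gives 1, formula gives 1.
Agrees on all 8 inputs.

Yes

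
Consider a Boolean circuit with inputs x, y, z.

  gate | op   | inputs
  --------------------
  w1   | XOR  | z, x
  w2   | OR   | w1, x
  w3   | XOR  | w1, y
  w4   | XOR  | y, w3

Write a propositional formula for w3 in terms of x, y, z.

w1 = z XOR x
w3 = w1 XOR y = (z XOR x) XOR y

(z XOR x) XOR y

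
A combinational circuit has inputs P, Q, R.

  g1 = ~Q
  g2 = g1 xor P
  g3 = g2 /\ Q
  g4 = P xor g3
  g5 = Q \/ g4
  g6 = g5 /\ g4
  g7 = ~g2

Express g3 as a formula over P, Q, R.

(~Q xor P) /\ Q

g1 = ~Q
g2 = g1 xor P = ~Q xor P
g3 = g2 /\ Q = (~Q xor P) /\ Q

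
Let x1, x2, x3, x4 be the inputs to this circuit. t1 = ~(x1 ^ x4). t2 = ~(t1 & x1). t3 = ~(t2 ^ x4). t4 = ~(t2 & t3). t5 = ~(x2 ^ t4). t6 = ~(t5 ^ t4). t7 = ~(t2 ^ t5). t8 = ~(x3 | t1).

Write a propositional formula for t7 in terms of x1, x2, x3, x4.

t1 = ~(x1 ^ x4)
t2 = ~(t1 & x1) = ~((~(x1 ^ x4)) & x1)
t3 = ~(t2 ^ x4) = ~((~((~(x1 ^ x4)) & x1)) ^ x4)
t4 = ~(t2 & t3) = ~((~((~(x1 ^ x4)) & x1)) & (~((~((~(x1 ^ x4)) & x1)) ^ x4)))
t5 = ~(x2 ^ t4) = ~(x2 ^ (~((~((~(x1 ^ x4)) & x1)) & (~((~((~(x1 ^ x4)) & x1)) ^ x4)))))
t7 = ~(t2 ^ t5) = ~((~((~(x1 ^ x4)) & x1)) ^ (~(x2 ^ (~((~((~(x1 ^ x4)) & x1)) & (~((~((~(x1 ^ x4)) & x1)) ^ x4)))))))

~((~((~(x1 ^ x4)) & x1)) ^ (~(x2 ^ (~((~((~(x1 ^ x4)) & x1)) & (~((~((~(x1 ^ x4)) & x1)) ^ x4)))))))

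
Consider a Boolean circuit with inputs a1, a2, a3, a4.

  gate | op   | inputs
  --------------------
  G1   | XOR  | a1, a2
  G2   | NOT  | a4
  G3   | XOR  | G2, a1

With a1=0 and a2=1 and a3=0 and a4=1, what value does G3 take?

0

G2 = NOT 1 = 0
G3 = 0 XOR 0 = 0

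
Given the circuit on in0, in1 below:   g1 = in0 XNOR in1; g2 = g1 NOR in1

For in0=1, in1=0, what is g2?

g1 = 1 XNOR 0 = 0
g2 = 0 NOR 0 = 1

1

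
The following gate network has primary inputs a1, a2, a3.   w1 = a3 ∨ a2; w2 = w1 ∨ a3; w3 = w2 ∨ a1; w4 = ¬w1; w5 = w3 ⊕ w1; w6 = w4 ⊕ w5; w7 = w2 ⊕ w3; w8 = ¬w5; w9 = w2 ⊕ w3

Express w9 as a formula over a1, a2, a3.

w1 = a3 ∨ a2
w2 = w1 ∨ a3 = (a3 ∨ a2) ∨ a3
w3 = w2 ∨ a1 = ((a3 ∨ a2) ∨ a3) ∨ a1
w9 = w2 ⊕ w3 = ((a3 ∨ a2) ∨ a3) ⊕ (((a3 ∨ a2) ∨ a3) ∨ a1)

((a3 ∨ a2) ∨ a3) ⊕ (((a3 ∨ a2) ∨ a3) ∨ a1)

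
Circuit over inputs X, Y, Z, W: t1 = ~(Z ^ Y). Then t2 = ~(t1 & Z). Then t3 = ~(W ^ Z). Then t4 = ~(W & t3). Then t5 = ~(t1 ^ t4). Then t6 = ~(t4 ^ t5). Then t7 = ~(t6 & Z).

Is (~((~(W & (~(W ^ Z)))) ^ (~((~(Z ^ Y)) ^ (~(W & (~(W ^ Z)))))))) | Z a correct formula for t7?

t1 = ~(Z ^ Y)
t3 = ~(W ^ Z)
t4 = ~(W & t3) = ~(W & (~(W ^ Z)))
t5 = ~(t1 ^ t4) = ~((~(Z ^ Y)) ^ (~(W & (~(W ^ Z)))))
t6 = ~(t4 ^ t5) = ~((~(W & (~(W ^ Z)))) ^ (~((~(Z ^ Y)) ^ (~(W & (~(W ^ Z)))))))
t7 = ~(t6 & Z) = ~((~((~(W & (~(W ^ Z)))) ^ (~((~(Z ^ Y)) ^ (~(W & (~(W ^ Z)))))))) & Z)
At X=0, Y=1, Z=0, W=0: circuit gives 1, formula gives 0.

No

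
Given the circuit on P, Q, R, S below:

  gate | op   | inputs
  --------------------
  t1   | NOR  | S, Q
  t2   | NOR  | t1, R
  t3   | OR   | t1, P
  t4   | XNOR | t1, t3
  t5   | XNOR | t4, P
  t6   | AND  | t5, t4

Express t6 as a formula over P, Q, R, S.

t1 = S NOR Q
t3 = t1 OR P = (S NOR Q) OR P
t4 = t1 XNOR t3 = (S NOR Q) XNOR ((S NOR Q) OR P)
t5 = t4 XNOR P = ((S NOR Q) XNOR ((S NOR Q) OR P)) XNOR P
t6 = t5 AND t4 = (((S NOR Q) XNOR ((S NOR Q) OR P)) XNOR P) AND ((S NOR Q) XNOR ((S NOR Q) OR P))

(((S NOR Q) XNOR ((S NOR Q) OR P)) XNOR P) AND ((S NOR Q) XNOR ((S NOR Q) OR P))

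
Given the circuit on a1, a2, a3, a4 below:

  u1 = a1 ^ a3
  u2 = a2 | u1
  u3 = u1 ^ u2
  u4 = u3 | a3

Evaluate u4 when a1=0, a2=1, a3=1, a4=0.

1

u1 = 0 ^ 1 = 1
u2 = 1 | 1 = 1
u3 = 1 ^ 1 = 0
u4 = 0 | 1 = 1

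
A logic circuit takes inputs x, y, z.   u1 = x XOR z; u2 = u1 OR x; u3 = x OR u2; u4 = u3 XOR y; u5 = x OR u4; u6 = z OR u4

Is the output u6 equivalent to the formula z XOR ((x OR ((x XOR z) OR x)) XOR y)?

No

u1 = x XOR z
u2 = u1 OR x = (x XOR z) OR x
u3 = x OR u2 = x OR ((x XOR z) OR x)
u4 = u3 XOR y = (x OR ((x XOR z) OR x)) XOR y
u6 = z OR u4 = z OR ((x OR ((x XOR z) OR x)) XOR y)
At x=0, y=0, z=1: circuit gives 1, formula gives 0.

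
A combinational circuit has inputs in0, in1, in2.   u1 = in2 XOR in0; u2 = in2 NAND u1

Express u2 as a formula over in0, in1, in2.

u1 = in2 XOR in0
u2 = in2 NAND u1 = in2 NAND (in2 XOR in0)

in2 NAND (in2 XOR in0)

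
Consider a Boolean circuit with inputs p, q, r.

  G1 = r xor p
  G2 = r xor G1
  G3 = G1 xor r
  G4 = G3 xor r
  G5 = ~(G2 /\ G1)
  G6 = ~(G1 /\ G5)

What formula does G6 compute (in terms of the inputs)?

~((r xor p) /\ (~((r xor (r xor p)) /\ (r xor p))))

G1 = r xor p
G2 = r xor G1 = r xor (r xor p)
G5 = ~(G2 /\ G1) = ~((r xor (r xor p)) /\ (r xor p))
G6 = ~(G1 /\ G5) = ~((r xor p) /\ (~((r xor (r xor p)) /\ (r xor p))))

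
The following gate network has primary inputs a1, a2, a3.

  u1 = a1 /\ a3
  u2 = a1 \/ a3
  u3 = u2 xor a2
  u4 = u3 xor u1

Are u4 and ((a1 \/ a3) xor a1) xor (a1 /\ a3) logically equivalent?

u1 = a1 /\ a3
u2 = a1 \/ a3
u3 = u2 xor a2 = (a1 \/ a3) xor a2
u4 = u3 xor u1 = ((a1 \/ a3) xor a2) xor (a1 /\ a3)
At a1=0, a2=1, a3=0: circuit gives 1, formula gives 0.

No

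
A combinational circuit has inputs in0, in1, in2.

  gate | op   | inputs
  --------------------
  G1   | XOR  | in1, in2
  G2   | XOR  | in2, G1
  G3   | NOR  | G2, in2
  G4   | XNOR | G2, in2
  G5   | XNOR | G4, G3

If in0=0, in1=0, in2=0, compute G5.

1

G1 = 0 XOR 0 = 0
G2 = 0 XOR 0 = 0
G3 = 0 NOR 0 = 1
G4 = 0 XNOR 0 = 1
G5 = 1 XNOR 1 = 1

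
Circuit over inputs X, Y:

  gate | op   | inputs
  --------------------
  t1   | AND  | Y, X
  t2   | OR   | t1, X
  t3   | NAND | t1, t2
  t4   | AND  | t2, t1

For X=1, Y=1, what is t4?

t1 = 1 AND 1 = 1
t2 = 1 OR 1 = 1
t4 = 1 AND 1 = 1

1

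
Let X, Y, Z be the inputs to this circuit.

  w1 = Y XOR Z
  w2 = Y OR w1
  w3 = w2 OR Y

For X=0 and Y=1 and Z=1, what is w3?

w1 = 1 XOR 1 = 0
w2 = 1 OR 0 = 1
w3 = 1 OR 1 = 1

1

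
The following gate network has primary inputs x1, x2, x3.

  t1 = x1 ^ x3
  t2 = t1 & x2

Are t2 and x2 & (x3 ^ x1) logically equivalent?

t1 = x1 ^ x3
t2 = t1 & x2 = (x1 ^ x3) & x2
At x1=0, x2=0, x3=0: circuit gives 0, formula gives 0.
At x1=0, x2=1, x3=1: circuit gives 1, formula gives 1.
Agrees on all 8 inputs.

Yes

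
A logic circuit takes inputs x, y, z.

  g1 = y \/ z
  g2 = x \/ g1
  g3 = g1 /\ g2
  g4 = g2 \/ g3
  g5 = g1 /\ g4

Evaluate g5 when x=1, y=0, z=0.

0

g1 = 0 \/ 0 = 0
g2 = 1 \/ 0 = 1
g3 = 0 /\ 1 = 0
g4 = 1 \/ 0 = 1
g5 = 0 /\ 1 = 0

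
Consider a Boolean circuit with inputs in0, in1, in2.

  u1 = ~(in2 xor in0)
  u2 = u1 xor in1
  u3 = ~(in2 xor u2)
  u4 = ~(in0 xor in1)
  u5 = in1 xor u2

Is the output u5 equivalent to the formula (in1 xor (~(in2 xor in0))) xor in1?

Yes

u1 = ~(in2 xor in0)
u2 = u1 xor in1 = (~(in2 xor in0)) xor in1
u5 = in1 xor u2 = in1 xor ((~(in2 xor in0)) xor in1)
At in0=0, in1=0, in2=1: circuit gives 0, formula gives 0.
At in0=0, in1=0, in2=0: circuit gives 1, formula gives 1.
Agrees on all 8 inputs.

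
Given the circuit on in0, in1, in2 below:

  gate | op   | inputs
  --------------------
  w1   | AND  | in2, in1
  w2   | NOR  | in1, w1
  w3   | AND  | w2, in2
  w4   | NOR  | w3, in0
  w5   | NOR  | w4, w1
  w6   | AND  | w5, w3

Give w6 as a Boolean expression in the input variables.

w1 = in2 AND in1
w2 = in1 NOR w1 = in1 NOR (in2 AND in1)
w3 = w2 AND in2 = (in1 NOR (in2 AND in1)) AND in2
w4 = w3 NOR in0 = ((in1 NOR (in2 AND in1)) AND in2) NOR in0
w5 = w4 NOR w1 = (((in1 NOR (in2 AND in1)) AND in2) NOR in0) NOR (in2 AND in1)
w6 = w5 AND w3 = ((((in1 NOR (in2 AND in1)) AND in2) NOR in0) NOR (in2 AND in1)) AND ((in1 NOR (in2 AND in1)) AND in2)

((((in1 NOR (in2 AND in1)) AND in2) NOR in0) NOR (in2 AND in1)) AND ((in1 NOR (in2 AND in1)) AND in2)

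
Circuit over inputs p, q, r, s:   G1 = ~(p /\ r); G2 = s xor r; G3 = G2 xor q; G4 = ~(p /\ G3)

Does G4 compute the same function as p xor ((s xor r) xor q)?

No

G2 = s xor r
G3 = G2 xor q = (s xor r) xor q
G4 = ~(p /\ G3) = ~(p /\ ((s xor r) xor q))
At p=0, q=0, r=0, s=0: circuit gives 1, formula gives 0.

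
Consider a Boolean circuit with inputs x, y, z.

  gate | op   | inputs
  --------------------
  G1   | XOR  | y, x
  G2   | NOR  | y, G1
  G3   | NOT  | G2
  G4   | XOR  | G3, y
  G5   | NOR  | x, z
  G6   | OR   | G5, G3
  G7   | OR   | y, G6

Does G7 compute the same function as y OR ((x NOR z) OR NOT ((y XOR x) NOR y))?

G1 = y XOR x
G2 = y NOR G1 = y NOR (y XOR x)
G3 = NOT G2 = NOT (y NOR (y XOR x))
G5 = x NOR z
G6 = G5 OR G3 = (x NOR z) OR NOT (y NOR (y XOR x))
G7 = y OR G6 = y OR ((x NOR z) OR NOT (y NOR (y XOR x)))
At x=0, y=0, z=1: circuit gives 0, formula gives 0.
At x=0, y=0, z=0: circuit gives 1, formula gives 1.
Agrees on all 8 inputs.

Yes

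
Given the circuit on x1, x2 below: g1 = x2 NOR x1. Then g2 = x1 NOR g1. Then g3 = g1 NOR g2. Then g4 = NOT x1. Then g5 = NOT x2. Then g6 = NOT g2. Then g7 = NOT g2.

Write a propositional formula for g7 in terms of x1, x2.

NOT (x1 NOR (x2 NOR x1))

g1 = x2 NOR x1
g2 = x1 NOR g1 = x1 NOR (x2 NOR x1)
g7 = NOT g2 = NOT (x1 NOR (x2 NOR x1))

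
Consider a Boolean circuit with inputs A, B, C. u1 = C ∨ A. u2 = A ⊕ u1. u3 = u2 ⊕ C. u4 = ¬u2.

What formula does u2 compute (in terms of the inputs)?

A ⊕ (C ∨ A)

u1 = C ∨ A
u2 = A ⊕ u1 = A ⊕ (C ∨ A)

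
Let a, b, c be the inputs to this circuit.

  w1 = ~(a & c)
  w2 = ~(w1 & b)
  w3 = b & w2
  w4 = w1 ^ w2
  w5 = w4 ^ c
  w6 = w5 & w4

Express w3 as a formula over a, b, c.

b & (~((~(a & c)) & b))

w1 = ~(a & c)
w2 = ~(w1 & b) = ~((~(a & c)) & b)
w3 = b & w2 = b & (~((~(a & c)) & b))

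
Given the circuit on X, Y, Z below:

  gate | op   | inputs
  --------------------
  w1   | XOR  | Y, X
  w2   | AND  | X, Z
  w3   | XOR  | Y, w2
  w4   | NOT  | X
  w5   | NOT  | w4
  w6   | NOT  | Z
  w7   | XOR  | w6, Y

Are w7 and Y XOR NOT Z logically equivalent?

w6 = NOT Z
w7 = w6 XOR Y = NOT Z XOR Y
At X=0, Y=0, Z=1: circuit gives 0, formula gives 0.
At X=0, Y=0, Z=0: circuit gives 1, formula gives 1.
Agrees on all 8 inputs.

Yes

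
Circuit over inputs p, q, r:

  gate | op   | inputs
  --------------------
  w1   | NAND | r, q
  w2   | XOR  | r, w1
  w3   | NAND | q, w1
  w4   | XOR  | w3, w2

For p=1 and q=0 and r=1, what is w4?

w1 = 1 NAND 0 = 1
w2 = 1 XOR 1 = 0
w3 = 0 NAND 1 = 1
w4 = 1 XOR 0 = 1

1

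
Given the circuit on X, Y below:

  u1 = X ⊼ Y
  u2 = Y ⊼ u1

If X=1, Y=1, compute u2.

u1 = 1 ⊼ 1 = 0
u2 = 1 ⊼ 0 = 1

1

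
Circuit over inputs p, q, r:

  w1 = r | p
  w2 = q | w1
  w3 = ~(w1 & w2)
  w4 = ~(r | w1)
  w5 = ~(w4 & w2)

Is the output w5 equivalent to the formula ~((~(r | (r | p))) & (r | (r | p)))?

w1 = r | p
w2 = q | w1 = q | (r | p)
w4 = ~(r | w1) = ~(r | (r | p))
w5 = ~(w4 & w2) = ~((~(r | (r | p))) & (q | (r | p)))
At p=0, q=1, r=0: circuit gives 0, formula gives 1.

No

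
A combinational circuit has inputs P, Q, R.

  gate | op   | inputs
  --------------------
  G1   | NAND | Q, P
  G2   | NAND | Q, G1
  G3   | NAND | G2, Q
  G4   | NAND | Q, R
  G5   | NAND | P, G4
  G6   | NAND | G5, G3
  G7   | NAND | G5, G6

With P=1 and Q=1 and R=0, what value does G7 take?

1

G1 = 1 NAND 1 = 0
G2 = 1 NAND 0 = 1
G3 = 1 NAND 1 = 0
G4 = 1 NAND 0 = 1
G5 = 1 NAND 1 = 0
G6 = 0 NAND 0 = 1
G7 = 0 NAND 1 = 1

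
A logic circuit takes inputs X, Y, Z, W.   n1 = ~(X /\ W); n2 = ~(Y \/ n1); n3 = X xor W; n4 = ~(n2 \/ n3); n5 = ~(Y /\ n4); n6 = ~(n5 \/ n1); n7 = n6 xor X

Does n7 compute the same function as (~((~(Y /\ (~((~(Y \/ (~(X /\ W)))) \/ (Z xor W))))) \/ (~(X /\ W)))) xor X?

n1 = ~(X /\ W)
n2 = ~(Y \/ n1) = ~(Y \/ (~(X /\ W)))
n3 = X xor W
n4 = ~(n2 \/ n3) = ~((~(Y \/ (~(X /\ W)))) \/ (X xor W))
n5 = ~(Y /\ n4) = ~(Y /\ (~((~(Y \/ (~(X /\ W)))) \/ (X xor W))))
n6 = ~(n5 \/ n1) = ~((~(Y /\ (~((~(Y \/ (~(X /\ W)))) \/ (X xor W))))) \/ (~(X /\ W)))
n7 = n6 xor X = (~((~(Y /\ (~((~(Y \/ (~(X /\ W)))) \/ (X xor W))))) \/ (~(X /\ W)))) xor X
At X=1, Y=1, Z=0, W=1: circuit gives 0, formula gives 1.

No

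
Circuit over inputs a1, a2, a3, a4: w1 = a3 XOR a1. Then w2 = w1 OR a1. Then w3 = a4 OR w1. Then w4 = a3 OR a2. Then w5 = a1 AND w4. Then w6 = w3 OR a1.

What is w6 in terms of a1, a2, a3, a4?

(a4 OR (a3 XOR a1)) OR a1

w1 = a3 XOR a1
w3 = a4 OR w1 = a4 OR (a3 XOR a1)
w6 = w3 OR a1 = (a4 OR (a3 XOR a1)) OR a1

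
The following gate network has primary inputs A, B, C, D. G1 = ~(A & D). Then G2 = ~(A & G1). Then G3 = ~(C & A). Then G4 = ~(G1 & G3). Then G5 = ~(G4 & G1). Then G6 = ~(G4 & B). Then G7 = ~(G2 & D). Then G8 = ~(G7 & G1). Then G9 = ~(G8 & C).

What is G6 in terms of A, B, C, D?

G1 = ~(A & D)
G3 = ~(C & A)
G4 = ~(G1 & G3) = ~((~(A & D)) & (~(C & A)))
G6 = ~(G4 & B) = ~((~((~(A & D)) & (~(C & A)))) & B)

~((~((~(A & D)) & (~(C & A)))) & B)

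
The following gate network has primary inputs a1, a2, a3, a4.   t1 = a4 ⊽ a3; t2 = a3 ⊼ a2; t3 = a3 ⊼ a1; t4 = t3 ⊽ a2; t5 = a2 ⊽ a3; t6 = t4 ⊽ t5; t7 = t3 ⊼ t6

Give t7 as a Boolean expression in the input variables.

t3 = a3 ⊼ a1
t4 = t3 ⊽ a2 = (a3 ⊼ a1) ⊽ a2
t5 = a2 ⊽ a3
t6 = t4 ⊽ t5 = ((a3 ⊼ a1) ⊽ a2) ⊽ (a2 ⊽ a3)
t7 = t3 ⊼ t6 = (a3 ⊼ a1) ⊼ (((a3 ⊼ a1) ⊽ a2) ⊽ (a2 ⊽ a3))

(a3 ⊼ a1) ⊼ (((a3 ⊼ a1) ⊽ a2) ⊽ (a2 ⊽ a3))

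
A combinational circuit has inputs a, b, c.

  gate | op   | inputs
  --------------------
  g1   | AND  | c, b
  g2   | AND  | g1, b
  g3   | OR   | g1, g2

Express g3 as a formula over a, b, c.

(c AND b) OR ((c AND b) AND b)

g1 = c AND b
g2 = g1 AND b = (c AND b) AND b
g3 = g1 OR g2 = (c AND b) OR ((c AND b) AND b)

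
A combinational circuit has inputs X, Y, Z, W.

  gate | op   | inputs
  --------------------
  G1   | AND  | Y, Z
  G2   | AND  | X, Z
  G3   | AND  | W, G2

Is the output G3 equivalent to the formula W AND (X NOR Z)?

G2 = X AND Z
G3 = W AND G2 = W AND (X AND Z)
At X=0, Y=0, Z=0, W=1: circuit gives 0, formula gives 1.

No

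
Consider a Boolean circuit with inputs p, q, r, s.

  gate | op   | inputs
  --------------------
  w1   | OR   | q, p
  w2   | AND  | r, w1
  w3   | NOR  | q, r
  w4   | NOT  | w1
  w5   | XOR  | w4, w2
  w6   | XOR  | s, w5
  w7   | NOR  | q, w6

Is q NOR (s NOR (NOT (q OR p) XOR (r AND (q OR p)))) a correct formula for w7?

No

w1 = q OR p
w2 = r AND w1 = r AND (q OR p)
w4 = NOT w1 = NOT (q OR p)
w5 = w4 XOR w2 = NOT (q OR p) XOR (r AND (q OR p))
w6 = s XOR w5 = s XOR (NOT (q OR p) XOR (r AND (q OR p)))
w7 = q NOR w6 = q NOR (s XOR (NOT (q OR p) XOR (r AND (q OR p))))
At p=0, q=0, r=0, s=0: circuit gives 0, formula gives 1.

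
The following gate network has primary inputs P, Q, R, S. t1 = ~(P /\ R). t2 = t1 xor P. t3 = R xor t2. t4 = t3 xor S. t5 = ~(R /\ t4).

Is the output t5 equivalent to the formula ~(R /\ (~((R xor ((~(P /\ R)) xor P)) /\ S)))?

t1 = ~(P /\ R)
t2 = t1 xor P = (~(P /\ R)) xor P
t3 = R xor t2 = R xor ((~(P /\ R)) xor P)
t4 = t3 xor S = (R xor ((~(P /\ R)) xor P)) xor S
t5 = ~(R /\ t4) = ~(R /\ ((R xor ((~(P /\ R)) xor P)) xor S))
At P=0, Q=0, R=1, S=0: circuit gives 1, formula gives 0.

No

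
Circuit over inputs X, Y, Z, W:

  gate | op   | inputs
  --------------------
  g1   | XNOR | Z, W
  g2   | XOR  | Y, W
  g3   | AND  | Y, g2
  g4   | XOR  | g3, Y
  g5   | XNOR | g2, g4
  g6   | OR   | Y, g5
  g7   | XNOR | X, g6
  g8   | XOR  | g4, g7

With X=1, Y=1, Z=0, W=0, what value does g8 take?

1

g2 = 1 XOR 0 = 1
g3 = 1 AND 1 = 1
g4 = 1 XOR 1 = 0
g5 = 1 XNOR 0 = 0
g6 = 1 OR 0 = 1
g7 = 1 XNOR 1 = 1
g8 = 0 XOR 1 = 1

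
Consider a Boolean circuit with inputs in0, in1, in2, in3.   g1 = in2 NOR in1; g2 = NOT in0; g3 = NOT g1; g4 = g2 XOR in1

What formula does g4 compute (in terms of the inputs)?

g2 = NOT in0
g4 = g2 XOR in1 = NOT in0 XOR in1

NOT in0 XOR in1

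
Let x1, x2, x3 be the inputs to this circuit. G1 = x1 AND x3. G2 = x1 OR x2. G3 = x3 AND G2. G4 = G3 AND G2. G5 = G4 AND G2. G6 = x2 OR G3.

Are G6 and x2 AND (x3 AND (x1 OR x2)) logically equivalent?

No

G2 = x1 OR x2
G3 = x3 AND G2 = x3 AND (x1 OR x2)
G6 = x2 OR G3 = x2 OR (x3 AND (x1 OR x2))
At x1=0, x2=1, x3=0: circuit gives 1, formula gives 0.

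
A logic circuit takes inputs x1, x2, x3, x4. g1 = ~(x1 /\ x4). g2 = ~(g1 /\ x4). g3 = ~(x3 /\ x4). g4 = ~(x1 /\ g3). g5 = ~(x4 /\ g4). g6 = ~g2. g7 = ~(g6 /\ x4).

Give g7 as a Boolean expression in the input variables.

g1 = ~(x1 /\ x4)
g2 = ~(g1 /\ x4) = ~((~(x1 /\ x4)) /\ x4)
g6 = ~g2 = ~(~((~(x1 /\ x4)) /\ x4))
g7 = ~(g6 /\ x4) = ~(~(~((~(x1 /\ x4)) /\ x4)) /\ x4)

~(~(~((~(x1 /\ x4)) /\ x4)) /\ x4)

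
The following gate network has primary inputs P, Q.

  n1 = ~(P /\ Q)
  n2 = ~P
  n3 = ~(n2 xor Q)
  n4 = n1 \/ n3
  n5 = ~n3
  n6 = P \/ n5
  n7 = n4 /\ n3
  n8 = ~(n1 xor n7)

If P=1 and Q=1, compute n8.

n1 = ~(1 /\ 1) = 0
n2 = ~1 = 0
n3 = ~(0 xor 1) = 0
n4 = 0 \/ 0 = 0
n7 = 0 /\ 0 = 0
n8 = ~(0 xor 0) = 1

1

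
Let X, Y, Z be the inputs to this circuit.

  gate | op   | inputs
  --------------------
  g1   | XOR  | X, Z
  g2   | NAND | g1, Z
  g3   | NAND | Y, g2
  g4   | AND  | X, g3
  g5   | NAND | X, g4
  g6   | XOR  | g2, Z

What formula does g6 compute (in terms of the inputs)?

((X XOR Z) NAND Z) XOR Z

g1 = X XOR Z
g2 = g1 NAND Z = (X XOR Z) NAND Z
g6 = g2 XOR Z = ((X XOR Z) NAND Z) XOR Z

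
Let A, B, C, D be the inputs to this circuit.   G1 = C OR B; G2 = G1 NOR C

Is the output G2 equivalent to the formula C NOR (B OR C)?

G1 = C OR B
G2 = G1 NOR C = (C OR B) NOR C
At A=0, B=0, C=1, D=0: circuit gives 0, formula gives 0.
At A=0, B=0, C=0, D=0: circuit gives 1, formula gives 1.
Agrees on all 16 inputs.

Yes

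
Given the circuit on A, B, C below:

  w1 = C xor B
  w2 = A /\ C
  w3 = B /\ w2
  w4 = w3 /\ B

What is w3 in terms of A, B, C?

w2 = A /\ C
w3 = B /\ w2 = B /\ (A /\ C)

B /\ (A /\ C)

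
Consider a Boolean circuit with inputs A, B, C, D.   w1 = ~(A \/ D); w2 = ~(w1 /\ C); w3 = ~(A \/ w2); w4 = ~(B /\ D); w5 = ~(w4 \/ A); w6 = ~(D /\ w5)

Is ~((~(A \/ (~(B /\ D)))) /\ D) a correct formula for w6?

Yes

w4 = ~(B /\ D)
w5 = ~(w4 \/ A) = ~((~(B /\ D)) \/ A)
w6 = ~(D /\ w5) = ~(D /\ (~((~(B /\ D)) \/ A)))
At A=0, B=1, C=0, D=1: circuit gives 0, formula gives 0.
At A=0, B=0, C=0, D=0: circuit gives 1, formula gives 1.
Agrees on all 16 inputs.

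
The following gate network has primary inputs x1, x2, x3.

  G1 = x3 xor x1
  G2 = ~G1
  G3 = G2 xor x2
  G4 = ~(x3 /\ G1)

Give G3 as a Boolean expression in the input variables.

G1 = x3 xor x1
G2 = ~G1 = ~(x3 xor x1)
G3 = G2 xor x2 = ~(x3 xor x1) xor x2

~(x3 xor x1) xor x2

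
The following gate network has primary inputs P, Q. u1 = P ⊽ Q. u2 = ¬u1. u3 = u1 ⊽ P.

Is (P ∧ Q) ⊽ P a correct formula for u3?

u1 = P ⊽ Q
u3 = u1 ⊽ P = (P ⊽ Q) ⊽ P
At P=0, Q=0: circuit gives 0, formula gives 1.

No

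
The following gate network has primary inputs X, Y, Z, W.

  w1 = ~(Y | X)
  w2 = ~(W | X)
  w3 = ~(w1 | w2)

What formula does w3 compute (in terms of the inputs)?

w1 = ~(Y | X)
w2 = ~(W | X)
w3 = ~(w1 | w2) = ~((~(Y | X)) | (~(W | X)))

~((~(Y | X)) | (~(W | X)))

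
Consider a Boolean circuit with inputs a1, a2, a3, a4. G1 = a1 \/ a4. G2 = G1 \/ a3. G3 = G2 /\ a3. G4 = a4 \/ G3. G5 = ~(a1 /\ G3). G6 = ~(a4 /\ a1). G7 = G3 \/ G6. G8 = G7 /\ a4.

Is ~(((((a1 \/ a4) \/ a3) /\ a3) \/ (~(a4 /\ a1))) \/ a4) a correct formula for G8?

G1 = a1 \/ a4
G2 = G1 \/ a3 = (a1 \/ a4) \/ a3
G3 = G2 /\ a3 = ((a1 \/ a4) \/ a3) /\ a3
G6 = ~(a4 /\ a1)
G7 = G3 \/ G6 = (((a1 \/ a4) \/ a3) /\ a3) \/ (~(a4 /\ a1))
G8 = G7 /\ a4 = ((((a1 \/ a4) \/ a3) /\ a3) \/ (~(a4 /\ a1))) /\ a4
At a1=0, a2=0, a3=0, a4=1: circuit gives 1, formula gives 0.

No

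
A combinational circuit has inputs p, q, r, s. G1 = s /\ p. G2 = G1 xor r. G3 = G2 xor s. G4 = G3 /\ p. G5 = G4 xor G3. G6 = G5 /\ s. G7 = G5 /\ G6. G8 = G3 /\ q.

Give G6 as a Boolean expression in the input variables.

(((((s /\ p) xor r) xor s) /\ p) xor (((s /\ p) xor r) xor s)) /\ s

G1 = s /\ p
G2 = G1 xor r = (s /\ p) xor r
G3 = G2 xor s = ((s /\ p) xor r) xor s
G4 = G3 /\ p = (((s /\ p) xor r) xor s) /\ p
G5 = G4 xor G3 = ((((s /\ p) xor r) xor s) /\ p) xor (((s /\ p) xor r) xor s)
G6 = G5 /\ s = (((((s /\ p) xor r) xor s) /\ p) xor (((s /\ p) xor r) xor s)) /\ s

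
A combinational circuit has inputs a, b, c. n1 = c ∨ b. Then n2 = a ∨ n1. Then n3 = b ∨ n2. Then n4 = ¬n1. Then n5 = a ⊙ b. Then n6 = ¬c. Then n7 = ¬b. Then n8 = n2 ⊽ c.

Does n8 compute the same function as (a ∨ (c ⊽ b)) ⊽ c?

n1 = c ∨ b
n2 = a ∨ n1 = a ∨ (c ∨ b)
n8 = n2 ⊽ c = (a ∨ (c ∨ b)) ⊽ c
At a=0, b=0, c=0: circuit gives 1, formula gives 0.

No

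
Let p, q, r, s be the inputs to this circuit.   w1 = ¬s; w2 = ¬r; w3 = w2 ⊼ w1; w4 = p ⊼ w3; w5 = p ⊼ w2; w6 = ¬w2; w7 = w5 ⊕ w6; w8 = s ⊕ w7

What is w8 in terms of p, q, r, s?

w2 = ¬r
w5 = p ⊼ w2 = p ⊼ ¬r
w6 = ¬w2 = ¬¬r
w7 = w5 ⊕ w6 = (p ⊼ ¬r) ⊕ ¬¬r
w8 = s ⊕ w7 = s ⊕ ((p ⊼ ¬r) ⊕ ¬¬r)

s ⊕ ((p ⊼ ¬r) ⊕ ¬¬r)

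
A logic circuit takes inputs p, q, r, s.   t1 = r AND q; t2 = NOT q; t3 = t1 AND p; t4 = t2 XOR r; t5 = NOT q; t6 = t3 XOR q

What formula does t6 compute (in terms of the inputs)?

t1 = r AND q
t3 = t1 AND p = (r AND q) AND p
t6 = t3 XOR q = ((r AND q) AND p) XOR q

((r AND q) AND p) XOR q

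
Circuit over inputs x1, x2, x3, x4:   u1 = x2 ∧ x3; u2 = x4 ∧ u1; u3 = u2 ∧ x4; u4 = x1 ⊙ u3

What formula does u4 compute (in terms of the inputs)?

x1 ⊙ ((x4 ∧ (x2 ∧ x3)) ∧ x4)

u1 = x2 ∧ x3
u2 = x4 ∧ u1 = x4 ∧ (x2 ∧ x3)
u3 = u2 ∧ x4 = (x4 ∧ (x2 ∧ x3)) ∧ x4
u4 = x1 ⊙ u3 = x1 ⊙ ((x4 ∧ (x2 ∧ x3)) ∧ x4)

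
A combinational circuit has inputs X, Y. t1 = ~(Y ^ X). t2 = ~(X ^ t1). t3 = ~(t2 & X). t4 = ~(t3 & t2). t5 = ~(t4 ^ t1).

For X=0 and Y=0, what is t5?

t1 = ~(0 ^ 0) = 1
t2 = ~(0 ^ 1) = 0
t3 = ~(0 & 0) = 1
t4 = ~(1 & 0) = 1
t5 = ~(1 ^ 1) = 1

1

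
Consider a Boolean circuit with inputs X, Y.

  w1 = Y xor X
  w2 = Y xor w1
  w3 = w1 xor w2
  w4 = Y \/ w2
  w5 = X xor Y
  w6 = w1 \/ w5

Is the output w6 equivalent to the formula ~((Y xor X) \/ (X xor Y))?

w1 = Y xor X
w5 = X xor Y
w6 = w1 \/ w5 = (Y xor X) \/ (X xor Y)
At X=0, Y=0: circuit gives 0, formula gives 1.

No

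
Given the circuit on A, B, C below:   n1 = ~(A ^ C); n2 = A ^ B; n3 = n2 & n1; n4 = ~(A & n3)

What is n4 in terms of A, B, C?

~(A & ((A ^ B) & (~(A ^ C))))

n1 = ~(A ^ C)
n2 = A ^ B
n3 = n2 & n1 = (A ^ B) & (~(A ^ C))
n4 = ~(A & n3) = ~(A & ((A ^ B) & (~(A ^ C))))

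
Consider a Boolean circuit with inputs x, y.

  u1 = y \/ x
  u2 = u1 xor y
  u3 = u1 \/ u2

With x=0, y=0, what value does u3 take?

u1 = 0 \/ 0 = 0
u2 = 0 xor 0 = 0
u3 = 0 \/ 0 = 0

0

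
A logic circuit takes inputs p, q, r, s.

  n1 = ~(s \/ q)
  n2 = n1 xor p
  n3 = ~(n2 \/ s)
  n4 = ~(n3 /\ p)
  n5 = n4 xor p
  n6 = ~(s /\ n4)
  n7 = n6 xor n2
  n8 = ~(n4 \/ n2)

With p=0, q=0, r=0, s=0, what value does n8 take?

0

n1 = ~(0 \/ 0) = 1
n2 = 1 xor 0 = 1
n3 = ~(1 \/ 0) = 0
n4 = ~(0 /\ 0) = 1
n8 = ~(1 \/ 1) = 0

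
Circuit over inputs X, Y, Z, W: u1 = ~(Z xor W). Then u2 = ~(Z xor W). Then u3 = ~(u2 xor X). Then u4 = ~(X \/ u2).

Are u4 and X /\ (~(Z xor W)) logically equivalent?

No

u2 = ~(Z xor W)
u4 = ~(X \/ u2) = ~(X \/ (~(Z xor W)))
At X=0, Y=0, Z=0, W=1: circuit gives 1, formula gives 0.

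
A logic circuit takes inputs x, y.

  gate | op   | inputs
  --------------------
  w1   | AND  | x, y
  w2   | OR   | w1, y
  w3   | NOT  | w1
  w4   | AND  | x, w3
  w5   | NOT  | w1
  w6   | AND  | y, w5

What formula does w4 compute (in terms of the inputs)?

w1 = x AND y
w3 = NOT w1 = NOT (x AND y)
w4 = x AND w3 = x AND NOT (x AND y)

x AND NOT (x AND y)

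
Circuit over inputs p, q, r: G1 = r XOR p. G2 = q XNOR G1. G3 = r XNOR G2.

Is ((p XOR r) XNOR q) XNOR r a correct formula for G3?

G1 = r XOR p
G2 = q XNOR G1 = q XNOR (r XOR p)
G3 = r XNOR G2 = r XNOR (q XNOR (r XOR p))
At p=0, q=0, r=0: circuit gives 0, formula gives 0.
At p=0, q=1, r=0: circuit gives 1, formula gives 1.
Agrees on all 8 inputs.

Yes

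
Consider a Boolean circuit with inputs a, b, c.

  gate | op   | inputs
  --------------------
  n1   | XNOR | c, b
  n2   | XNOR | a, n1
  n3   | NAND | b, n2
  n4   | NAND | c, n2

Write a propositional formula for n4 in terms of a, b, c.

n1 = c XNOR b
n2 = a XNOR n1 = a XNOR (c XNOR b)
n4 = c NAND n2 = c NAND (a XNOR (c XNOR b))

c NAND (a XNOR (c XNOR b))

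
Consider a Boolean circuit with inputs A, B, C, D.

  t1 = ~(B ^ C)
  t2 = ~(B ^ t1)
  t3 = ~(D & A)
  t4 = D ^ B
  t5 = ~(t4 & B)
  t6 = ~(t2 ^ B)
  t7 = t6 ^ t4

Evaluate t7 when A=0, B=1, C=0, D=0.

t1 = ~(1 ^ 0) = 0
t2 = ~(1 ^ 0) = 0
t4 = 0 ^ 1 = 1
t6 = ~(0 ^ 1) = 0
t7 = 0 ^ 1 = 1

1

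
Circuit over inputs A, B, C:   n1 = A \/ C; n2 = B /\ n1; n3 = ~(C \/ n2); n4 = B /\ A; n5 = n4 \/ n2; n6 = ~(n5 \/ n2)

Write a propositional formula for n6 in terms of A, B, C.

n1 = A \/ C
n2 = B /\ n1 = B /\ (A \/ C)
n4 = B /\ A
n5 = n4 \/ n2 = (B /\ A) \/ (B /\ (A \/ C))
n6 = ~(n5 \/ n2) = ~(((B /\ A) \/ (B /\ (A \/ C))) \/ (B /\ (A \/ C)))

~(((B /\ A) \/ (B /\ (A \/ C))) \/ (B /\ (A \/ C)))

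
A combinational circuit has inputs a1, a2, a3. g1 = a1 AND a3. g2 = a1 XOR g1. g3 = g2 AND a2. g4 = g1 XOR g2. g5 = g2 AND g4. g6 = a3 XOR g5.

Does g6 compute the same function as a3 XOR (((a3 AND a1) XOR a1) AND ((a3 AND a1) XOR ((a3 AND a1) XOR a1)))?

g1 = a1 AND a3
g2 = a1 XOR g1 = a1 XOR (a1 AND a3)
g4 = g1 XOR g2 = (a1 AND a3) XOR (a1 XOR (a1 AND a3))
g5 = g2 AND g4 = (a1 XOR (a1 AND a3)) AND ((a1 AND a3) XOR (a1 XOR (a1 AND a3)))
g6 = a3 XOR g5 = a3 XOR ((a1 XOR (a1 AND a3)) AND ((a1 AND a3) XOR (a1 XOR (a1 AND a3))))
At a1=0, a2=0, a3=0: circuit gives 0, formula gives 0.
At a1=0, a2=0, a3=1: circuit gives 1, formula gives 1.
Agrees on all 8 inputs.

Yes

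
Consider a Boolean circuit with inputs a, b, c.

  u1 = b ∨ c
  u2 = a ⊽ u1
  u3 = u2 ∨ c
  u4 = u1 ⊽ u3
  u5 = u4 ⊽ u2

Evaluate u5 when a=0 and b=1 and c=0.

u1 = 1 ∨ 0 = 1
u2 = 0 ⊽ 1 = 0
u3 = 0 ∨ 0 = 0
u4 = 1 ⊽ 0 = 0
u5 = 0 ⊽ 0 = 1

1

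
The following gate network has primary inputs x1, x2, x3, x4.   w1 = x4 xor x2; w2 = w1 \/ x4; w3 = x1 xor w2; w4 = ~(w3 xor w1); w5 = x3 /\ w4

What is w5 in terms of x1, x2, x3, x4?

x3 /\ (~((x1 xor ((x4 xor x2) \/ x4)) xor (x4 xor x2)))

w1 = x4 xor x2
w2 = w1 \/ x4 = (x4 xor x2) \/ x4
w3 = x1 xor w2 = x1 xor ((x4 xor x2) \/ x4)
w4 = ~(w3 xor w1) = ~((x1 xor ((x4 xor x2) \/ x4)) xor (x4 xor x2))
w5 = x3 /\ w4 = x3 /\ (~((x1 xor ((x4 xor x2) \/ x4)) xor (x4 xor x2)))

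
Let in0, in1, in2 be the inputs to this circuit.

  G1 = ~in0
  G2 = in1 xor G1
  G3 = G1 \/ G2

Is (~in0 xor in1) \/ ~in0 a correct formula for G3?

Yes

G1 = ~in0
G2 = in1 xor G1 = in1 xor ~in0
G3 = G1 \/ G2 = ~in0 \/ (in1 xor ~in0)
At in0=1, in1=0, in2=0: circuit gives 0, formula gives 0.
At in0=0, in1=0, in2=0: circuit gives 1, formula gives 1.
Agrees on all 8 inputs.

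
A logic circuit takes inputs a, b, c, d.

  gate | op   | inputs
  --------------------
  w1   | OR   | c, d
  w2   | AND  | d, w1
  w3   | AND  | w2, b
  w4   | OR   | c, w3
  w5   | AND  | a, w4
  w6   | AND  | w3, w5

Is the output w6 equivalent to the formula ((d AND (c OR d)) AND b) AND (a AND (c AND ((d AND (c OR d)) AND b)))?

w1 = c OR d
w2 = d AND w1 = d AND (c OR d)
w3 = w2 AND b = (d AND (c OR d)) AND b
w4 = c OR w3 = c OR ((d AND (c OR d)) AND b)
w5 = a AND w4 = a AND (c OR ((d AND (c OR d)) AND b))
w6 = w3 AND w5 = ((d AND (c OR d)) AND b) AND (a AND (c OR ((d AND (c OR d)) AND b)))
At a=1, b=1, c=0, d=1: circuit gives 1, formula gives 0.

No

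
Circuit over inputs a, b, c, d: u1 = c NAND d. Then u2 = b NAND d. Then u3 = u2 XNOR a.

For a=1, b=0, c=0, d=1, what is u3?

u2 = 0 NAND 1 = 1
u3 = 1 XNOR 1 = 1

1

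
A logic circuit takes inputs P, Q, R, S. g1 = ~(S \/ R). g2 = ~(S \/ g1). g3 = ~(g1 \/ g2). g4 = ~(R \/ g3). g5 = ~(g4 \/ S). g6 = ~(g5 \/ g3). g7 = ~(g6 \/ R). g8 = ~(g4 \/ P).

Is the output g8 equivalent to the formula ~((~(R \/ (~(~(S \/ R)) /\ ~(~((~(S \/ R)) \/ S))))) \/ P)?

Yes

g1 = ~(S \/ R)
g2 = ~(S \/ g1) = ~(S \/ (~(S \/ R)))
g3 = ~(g1 \/ g2) = ~((~(S \/ R)) \/ (~(S \/ (~(S \/ R)))))
g4 = ~(R \/ g3) = ~(R \/ (~((~(S \/ R)) \/ (~(S \/ (~(S \/ R)))))))
g8 = ~(g4 \/ P) = ~((~(R \/ (~((~(S \/ R)) \/ (~(S \/ (~(S \/ R)))))))) \/ P)
At P=0, Q=0, R=0, S=0: circuit gives 0, formula gives 0.
At P=0, Q=0, R=0, S=1: circuit gives 1, formula gives 1.
Agrees on all 16 inputs.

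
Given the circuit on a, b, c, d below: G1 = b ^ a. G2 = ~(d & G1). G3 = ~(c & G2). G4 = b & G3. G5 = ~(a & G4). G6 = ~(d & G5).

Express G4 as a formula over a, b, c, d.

b & (~(c & (~(d & (b ^ a)))))

G1 = b ^ a
G2 = ~(d & G1) = ~(d & (b ^ a))
G3 = ~(c & G2) = ~(c & (~(d & (b ^ a))))
G4 = b & G3 = b & (~(c & (~(d & (b ^ a)))))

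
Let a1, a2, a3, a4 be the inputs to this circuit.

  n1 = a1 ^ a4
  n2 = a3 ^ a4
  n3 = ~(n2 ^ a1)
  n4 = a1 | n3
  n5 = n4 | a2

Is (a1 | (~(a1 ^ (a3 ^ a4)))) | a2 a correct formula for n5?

n2 = a3 ^ a4
n3 = ~(n2 ^ a1) = ~((a3 ^ a4) ^ a1)
n4 = a1 | n3 = a1 | (~((a3 ^ a4) ^ a1))
n5 = n4 | a2 = (a1 | (~((a3 ^ a4) ^ a1))) | a2
At a1=0, a2=0, a3=0, a4=1: circuit gives 0, formula gives 0.
At a1=0, a2=0, a3=0, a4=0: circuit gives 1, formula gives 1.
Agrees on all 16 inputs.

Yes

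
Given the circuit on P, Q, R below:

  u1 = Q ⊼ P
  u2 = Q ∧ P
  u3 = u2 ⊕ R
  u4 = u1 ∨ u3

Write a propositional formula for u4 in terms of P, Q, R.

u1 = Q ⊼ P
u2 = Q ∧ P
u3 = u2 ⊕ R = (Q ∧ P) ⊕ R
u4 = u1 ∨ u3 = (Q ⊼ P) ∨ ((Q ∧ P) ⊕ R)

(Q ⊼ P) ∨ ((Q ∧ P) ⊕ R)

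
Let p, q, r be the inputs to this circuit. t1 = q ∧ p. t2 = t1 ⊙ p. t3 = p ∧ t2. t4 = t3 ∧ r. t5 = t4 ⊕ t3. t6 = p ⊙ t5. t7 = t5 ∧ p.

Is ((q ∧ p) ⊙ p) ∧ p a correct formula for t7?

No

t1 = q ∧ p
t2 = t1 ⊙ p = (q ∧ p) ⊙ p
t3 = p ∧ t2 = p ∧ ((q ∧ p) ⊙ p)
t4 = t3 ∧ r = (p ∧ ((q ∧ p) ⊙ p)) ∧ r
t5 = t4 ⊕ t3 = ((p ∧ ((q ∧ p) ⊙ p)) ∧ r) ⊕ (p ∧ ((q ∧ p) ⊙ p))
t7 = t5 ∧ p = (((p ∧ ((q ∧ p) ⊙ p)) ∧ r) ⊕ (p ∧ ((q ∧ p) ⊙ p))) ∧ p
At p=1, q=1, r=1: circuit gives 0, formula gives 1.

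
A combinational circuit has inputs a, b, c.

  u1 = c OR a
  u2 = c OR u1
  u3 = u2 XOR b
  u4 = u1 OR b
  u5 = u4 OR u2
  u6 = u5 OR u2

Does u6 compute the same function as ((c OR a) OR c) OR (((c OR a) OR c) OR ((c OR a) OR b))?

u1 = c OR a
u2 = c OR u1 = c OR (c OR a)
u4 = u1 OR b = (c OR a) OR b
u5 = u4 OR u2 = ((c OR a) OR b) OR (c OR (c OR a))
u6 = u5 OR u2 = (((c OR a) OR b) OR (c OR (c OR a))) OR (c OR (c OR a))
At a=0, b=0, c=0: circuit gives 0, formula gives 0.
At a=0, b=0, c=1: circuit gives 1, formula gives 1.
Agrees on all 8 inputs.

Yes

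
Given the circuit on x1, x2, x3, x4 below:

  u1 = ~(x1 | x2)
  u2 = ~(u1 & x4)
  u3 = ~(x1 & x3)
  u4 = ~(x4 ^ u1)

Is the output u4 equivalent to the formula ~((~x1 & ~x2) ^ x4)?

u1 = ~(x1 | x2)
u4 = ~(x4 ^ u1) = ~(x4 ^ (~(x1 | x2)))
At x1=0, x2=0, x3=0, x4=0: circuit gives 0, formula gives 0.
At x1=0, x2=0, x3=0, x4=1: circuit gives 1, formula gives 1.
Agrees on all 16 inputs.

Yes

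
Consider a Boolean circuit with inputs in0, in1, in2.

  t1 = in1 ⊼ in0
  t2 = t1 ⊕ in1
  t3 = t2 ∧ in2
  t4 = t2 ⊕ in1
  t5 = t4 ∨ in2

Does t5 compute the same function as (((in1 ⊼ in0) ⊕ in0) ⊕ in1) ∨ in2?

t1 = in1 ⊼ in0
t2 = t1 ⊕ in1 = (in1 ⊼ in0) ⊕ in1
t4 = t2 ⊕ in1 = ((in1 ⊼ in0) ⊕ in1) ⊕ in1
t5 = t4 ∨ in2 = (((in1 ⊼ in0) ⊕ in1) ⊕ in1) ∨ in2
At in0=0, in1=1, in2=0: circuit gives 1, formula gives 0.

No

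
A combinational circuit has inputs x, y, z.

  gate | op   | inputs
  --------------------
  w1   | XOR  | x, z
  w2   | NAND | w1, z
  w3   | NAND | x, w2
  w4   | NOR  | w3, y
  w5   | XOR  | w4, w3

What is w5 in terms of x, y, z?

w1 = x XOR z
w2 = w1 NAND z = (x XOR z) NAND z
w3 = x NAND w2 = x NAND ((x XOR z) NAND z)
w4 = w3 NOR y = (x NAND ((x XOR z) NAND z)) NOR y
w5 = w4 XOR w3 = ((x NAND ((x XOR z) NAND z)) NOR y) XOR (x NAND ((x XOR z) NAND z))

((x NAND ((x XOR z) NAND z)) NOR y) XOR (x NAND ((x XOR z) NAND z))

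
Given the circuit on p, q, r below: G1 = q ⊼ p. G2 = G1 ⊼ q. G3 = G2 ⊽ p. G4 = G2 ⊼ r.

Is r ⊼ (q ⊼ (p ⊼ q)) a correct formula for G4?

G1 = q ⊼ p
G2 = G1 ⊼ q = (q ⊼ p) ⊼ q
G4 = G2 ⊼ r = ((q ⊼ p) ⊼ q) ⊼ r
At p=0, q=0, r=1: circuit gives 0, formula gives 0.
At p=0, q=0, r=0: circuit gives 1, formula gives 1.
Agrees on all 8 inputs.

Yes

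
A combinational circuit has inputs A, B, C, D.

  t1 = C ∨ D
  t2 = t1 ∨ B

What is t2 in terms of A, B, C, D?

t1 = C ∨ D
t2 = t1 ∨ B = (C ∨ D) ∨ B

(C ∨ D) ∨ B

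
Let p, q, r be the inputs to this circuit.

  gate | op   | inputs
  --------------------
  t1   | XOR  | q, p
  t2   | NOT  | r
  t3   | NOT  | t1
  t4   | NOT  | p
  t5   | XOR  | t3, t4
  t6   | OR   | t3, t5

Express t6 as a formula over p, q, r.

NOT (q XOR p) OR (NOT (q XOR p) XOR NOT p)

t1 = q XOR p
t3 = NOT t1 = NOT (q XOR p)
t4 = NOT p
t5 = t3 XOR t4 = NOT (q XOR p) XOR NOT p
t6 = t3 OR t5 = NOT (q XOR p) OR (NOT (q XOR p) XOR NOT p)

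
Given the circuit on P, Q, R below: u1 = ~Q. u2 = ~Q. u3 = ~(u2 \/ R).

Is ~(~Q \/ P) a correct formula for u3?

No

u2 = ~Q
u3 = ~(u2 \/ R) = ~(~Q \/ R)
At P=0, Q=1, R=1: circuit gives 0, formula gives 1.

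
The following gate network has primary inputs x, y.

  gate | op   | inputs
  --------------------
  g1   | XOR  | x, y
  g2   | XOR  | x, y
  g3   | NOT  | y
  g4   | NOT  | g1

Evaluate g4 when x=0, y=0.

g1 = 0 XOR 0 = 0
g4 = NOT 0 = 1

1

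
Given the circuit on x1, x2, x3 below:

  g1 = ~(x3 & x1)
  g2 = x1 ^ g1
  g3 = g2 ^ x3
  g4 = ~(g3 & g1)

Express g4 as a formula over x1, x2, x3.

g1 = ~(x3 & x1)
g2 = x1 ^ g1 = x1 ^ (~(x3 & x1))
g3 = g2 ^ x3 = (x1 ^ (~(x3 & x1))) ^ x3
g4 = ~(g3 & g1) = ~(((x1 ^ (~(x3 & x1))) ^ x3) & (~(x3 & x1)))

~(((x1 ^ (~(x3 & x1))) ^ x3) & (~(x3 & x1)))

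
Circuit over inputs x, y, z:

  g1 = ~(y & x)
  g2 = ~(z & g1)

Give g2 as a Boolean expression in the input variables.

g1 = ~(y & x)
g2 = ~(z & g1) = ~(z & (~(y & x)))

~(z & (~(y & x)))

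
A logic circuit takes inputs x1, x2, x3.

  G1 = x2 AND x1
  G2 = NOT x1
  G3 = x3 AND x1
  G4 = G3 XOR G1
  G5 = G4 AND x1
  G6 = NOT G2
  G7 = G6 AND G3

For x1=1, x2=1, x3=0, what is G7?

0

G2 = NOT 1 = 0
G3 = 0 AND 1 = 0
G6 = NOT 0 = 1
G7 = 1 AND 0 = 0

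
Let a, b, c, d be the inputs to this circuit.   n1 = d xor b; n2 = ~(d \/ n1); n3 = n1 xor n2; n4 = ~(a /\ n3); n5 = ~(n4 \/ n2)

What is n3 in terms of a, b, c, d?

(d xor b) xor (~(d \/ (d xor b)))

n1 = d xor b
n2 = ~(d \/ n1) = ~(d \/ (d xor b))
n3 = n1 xor n2 = (d xor b) xor (~(d \/ (d xor b)))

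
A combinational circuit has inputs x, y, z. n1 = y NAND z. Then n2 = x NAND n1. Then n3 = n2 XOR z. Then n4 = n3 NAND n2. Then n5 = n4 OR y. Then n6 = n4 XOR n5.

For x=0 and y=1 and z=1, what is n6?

0

n1 = 1 NAND 1 = 0
n2 = 0 NAND 0 = 1
n3 = 1 XOR 1 = 0
n4 = 0 NAND 1 = 1
n5 = 1 OR 1 = 1
n6 = 1 XOR 1 = 0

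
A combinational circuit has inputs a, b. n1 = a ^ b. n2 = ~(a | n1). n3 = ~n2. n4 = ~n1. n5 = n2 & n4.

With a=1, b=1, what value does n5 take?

0

n1 = 1 ^ 1 = 0
n2 = ~(1 | 0) = 0
n4 = ~0 = 1
n5 = 0 & 1 = 0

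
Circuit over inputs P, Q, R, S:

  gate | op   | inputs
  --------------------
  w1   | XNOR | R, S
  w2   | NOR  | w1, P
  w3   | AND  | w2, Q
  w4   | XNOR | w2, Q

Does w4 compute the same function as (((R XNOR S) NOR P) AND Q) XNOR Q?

No

w1 = R XNOR S
w2 = w1 NOR P = (R XNOR S) NOR P
w4 = w2 XNOR Q = ((R XNOR S) NOR P) XNOR Q
At P=0, Q=0, R=0, S=1: circuit gives 0, formula gives 1.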